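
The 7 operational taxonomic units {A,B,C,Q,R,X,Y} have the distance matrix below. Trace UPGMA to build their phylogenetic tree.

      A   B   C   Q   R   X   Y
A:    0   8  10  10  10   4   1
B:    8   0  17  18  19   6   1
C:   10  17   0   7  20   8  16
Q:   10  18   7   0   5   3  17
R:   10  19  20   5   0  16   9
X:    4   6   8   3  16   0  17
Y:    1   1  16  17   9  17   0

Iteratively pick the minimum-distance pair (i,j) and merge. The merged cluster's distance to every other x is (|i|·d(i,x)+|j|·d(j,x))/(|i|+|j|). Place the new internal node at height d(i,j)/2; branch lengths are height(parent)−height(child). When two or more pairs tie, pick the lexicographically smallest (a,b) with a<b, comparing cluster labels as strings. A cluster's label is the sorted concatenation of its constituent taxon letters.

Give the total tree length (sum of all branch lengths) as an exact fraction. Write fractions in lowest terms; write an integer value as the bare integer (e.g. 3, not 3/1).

82/3

iteration 1: select A,Y (d=1); attach at lengths (1/2, 1/2); label the merged cluster AY
  updated: d(AY,B)=9/2, d(AY,C)=13, d(AY,Q)=27/2, d(AY,R)=19/2, d(AY,X)=21/2
iteration 2: select Q,X (d=3); attach at lengths (3/2, 3/2); label the merged cluster QX
  updated: d(AY,QX)=12, d(B,QX)=12, d(C,QX)=15/2, d(QX,R)=21/2
iteration 3: select AY,B (d=9/2); attach at lengths (7/4, 9/4); label the merged cluster ABY
  updated: d(ABY,C)=43/3, d(ABY,QX)=12, d(ABY,R)=38/3
iteration 4: select C,QX (d=15/2); attach at lengths (15/4, 9/4); label the merged cluster CQX
  updated: d(ABY,CQX)=115/9, d(CQX,R)=41/3
iteration 5: select ABY,R (d=38/3); attach at lengths (49/12, 19/3); label the merged cluster ABRY
  updated: d(ABRY,CQX)=13
iteration 6: select ABRY,CQX (d=13); attach at lengths (1/6, 11/4); label the merged cluster ABCQRXY
final tree: ((((A:1/2,Y:1/2):7/4,B:9/4):49/12,R:19/3):1/6,(C:15/4,(Q:3/2,X:3/2):9/4):11/4)
total length: 82/3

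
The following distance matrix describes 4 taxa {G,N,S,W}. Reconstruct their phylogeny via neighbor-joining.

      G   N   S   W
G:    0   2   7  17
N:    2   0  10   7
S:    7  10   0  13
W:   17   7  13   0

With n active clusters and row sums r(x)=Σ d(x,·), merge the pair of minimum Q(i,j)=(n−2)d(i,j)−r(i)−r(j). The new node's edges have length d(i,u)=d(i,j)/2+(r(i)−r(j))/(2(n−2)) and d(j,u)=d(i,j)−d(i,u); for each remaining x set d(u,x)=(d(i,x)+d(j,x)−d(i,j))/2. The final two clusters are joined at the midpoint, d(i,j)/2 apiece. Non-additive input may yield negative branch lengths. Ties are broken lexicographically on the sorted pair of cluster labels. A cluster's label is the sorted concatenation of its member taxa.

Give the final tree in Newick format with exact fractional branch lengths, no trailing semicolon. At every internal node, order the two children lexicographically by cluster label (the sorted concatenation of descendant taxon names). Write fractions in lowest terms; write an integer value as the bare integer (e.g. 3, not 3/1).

1. join G+S (d=7, Q=-42) ⇒ GS; edges |G|=5/2, |S|=9/2
  updated: d(GS,N)=5/2, d(GS,W)=23/2
2. join GS+N (d=5/2, Q=-21) ⇒ GNS; edges |GS|=7/2, |N|=-1
  updated: d(GNS,W)=8
3. join GNS+W (d=8) ⇒ GNSW; edges |GNS|=4, |W|=4
final tree: (((G:5/2,S:9/2):7/2,N:-1):4,W:4)
total length: 35/2

(((G:5/2,S:9/2):7/2,N:-1):4,W:4)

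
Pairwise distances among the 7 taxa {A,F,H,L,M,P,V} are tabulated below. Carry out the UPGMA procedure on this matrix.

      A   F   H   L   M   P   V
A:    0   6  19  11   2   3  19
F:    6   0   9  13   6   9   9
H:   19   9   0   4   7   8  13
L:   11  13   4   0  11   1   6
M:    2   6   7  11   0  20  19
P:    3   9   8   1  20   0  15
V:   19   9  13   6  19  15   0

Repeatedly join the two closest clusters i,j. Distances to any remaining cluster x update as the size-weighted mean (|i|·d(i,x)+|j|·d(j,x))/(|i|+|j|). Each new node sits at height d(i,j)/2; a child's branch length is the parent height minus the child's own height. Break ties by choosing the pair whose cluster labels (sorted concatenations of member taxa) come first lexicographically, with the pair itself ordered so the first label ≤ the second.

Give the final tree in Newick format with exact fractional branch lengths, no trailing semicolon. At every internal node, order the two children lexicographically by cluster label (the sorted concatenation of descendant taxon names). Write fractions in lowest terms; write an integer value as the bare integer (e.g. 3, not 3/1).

1. join L+P (d=1) ⇒ LP; edges |L|=1/2, |P|=1/2
  updated: d(A,LP)=7, d(F,LP)=11, d(H,LP)=6, d(LP,M)=31/2, d(LP,V)=21/2
2. join A+M (d=2) ⇒ AM; edges |A|=1, |M|=1
  updated: d(AM,F)=6, d(AM,H)=13, d(AM,LP)=45/4, d(AM,V)=19
3. join AM+F (d=6) ⇒ AFM; edges |AM|=2, |F|=3
  updated: d(AFM,H)=35/3, d(AFM,LP)=67/6, d(AFM,V)=47/3
4. join H+LP (d=6) ⇒ HLP; edges |H|=3, |LP|=5/2
  updated: d(AFM,HLP)=34/3, d(HLP,V)=34/3
5. join AFM+HLP (d=34/3) ⇒ AFHLMP; edges |AFM|=8/3, |HLP|=8/3
  updated: d(AFHLMP,V)=27/2
6. join AFHLMP+V (d=27/2) ⇒ AFHLMPV; edges |AFHLMP|=13/12, |V|=27/4
final tree: ((((A:1,M:1):2,F:3):8/3,(H:3,(L:1/2,P:1/2):5/2):8/3):13/12,V:27/4)
total length: 80/3

((((A:1,M:1):2,F:3):8/3,(H:3,(L:1/2,P:1/2):5/2):8/3):13/12,V:27/4)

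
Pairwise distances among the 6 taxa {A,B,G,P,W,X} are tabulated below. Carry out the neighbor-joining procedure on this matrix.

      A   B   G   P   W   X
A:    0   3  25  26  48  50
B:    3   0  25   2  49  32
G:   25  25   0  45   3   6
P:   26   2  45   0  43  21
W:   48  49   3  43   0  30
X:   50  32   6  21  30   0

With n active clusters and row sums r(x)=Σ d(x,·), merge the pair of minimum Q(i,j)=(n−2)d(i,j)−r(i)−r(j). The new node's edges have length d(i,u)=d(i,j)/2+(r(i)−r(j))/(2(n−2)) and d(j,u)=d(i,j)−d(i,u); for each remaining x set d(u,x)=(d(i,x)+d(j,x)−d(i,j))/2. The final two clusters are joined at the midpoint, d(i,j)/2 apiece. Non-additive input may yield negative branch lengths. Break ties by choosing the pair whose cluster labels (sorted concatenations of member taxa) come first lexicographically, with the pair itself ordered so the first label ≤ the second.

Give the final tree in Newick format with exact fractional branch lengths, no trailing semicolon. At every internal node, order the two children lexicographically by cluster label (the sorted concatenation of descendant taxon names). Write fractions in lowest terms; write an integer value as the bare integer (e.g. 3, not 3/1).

(((A:155/16,B:-107/16):139/16,((G:-57/8,W:81/8):119/12,X:79/12):315/16):61/32,P:61/32)

step 1: merge (G,W) at d=3, Q=-265; branch lengths G→-57/8, W→81/8; new cluster GW
  updated: d(A,GW)=35, d(B,GW)=71/2, d(GW,P)=85/2, d(GW,X)=33/2
step 2: merge (GW,X) at d=33/2, Q=-399/2; branch lengths GW→119/12, X→79/12; new cluster GWX
  updated: d(A,GWX)=137/4, d(B,GWX)=51/2, d(GWX,P)=47/2
step 3: merge (A,B) at d=3, Q=-351/4; branch lengths A→155/16, B→-107/16; new cluster AB
  updated: d(AB,GWX)=227/8, d(AB,P)=25/2
step 4: merge (AB,GWX) at d=227/8, Q=-515/8; branch lengths AB→139/16, GWX→315/16; new cluster ABGWX
  updated: d(ABGWX,P)=61/16
step 5: merge (ABGWX,P) at d=61/16; branch lengths ABGWX→61/32, P→61/32; new cluster ABGPWX
final tree: (((A:155/16,B:-107/16):139/16,((G:-57/8,W:81/8):119/12,X:79/12):315/16):61/32,P:61/32)
total length: 875/16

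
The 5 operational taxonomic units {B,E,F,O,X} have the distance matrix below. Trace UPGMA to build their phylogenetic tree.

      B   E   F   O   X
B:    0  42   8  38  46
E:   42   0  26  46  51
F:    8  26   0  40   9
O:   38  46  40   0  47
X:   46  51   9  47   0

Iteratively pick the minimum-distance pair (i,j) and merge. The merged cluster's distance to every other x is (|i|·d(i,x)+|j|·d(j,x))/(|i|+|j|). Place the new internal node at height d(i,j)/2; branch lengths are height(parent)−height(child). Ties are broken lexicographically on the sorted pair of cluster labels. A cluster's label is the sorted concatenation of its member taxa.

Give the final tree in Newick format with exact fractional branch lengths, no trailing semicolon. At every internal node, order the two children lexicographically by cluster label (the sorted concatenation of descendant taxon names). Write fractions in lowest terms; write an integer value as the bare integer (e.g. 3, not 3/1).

1. join B+F (d=8) ⇒ BF; edges |B|=4, |F|=4
  updated: d(BF,E)=34, d(BF,O)=39, d(BF,X)=55/2
2. join BF+X (d=55/2) ⇒ BFX; edges |BF|=39/4, |X|=55/4
  updated: d(BFX,E)=119/3, d(BFX,O)=125/3
3. join BFX+E (d=119/3) ⇒ BEFX; edges |BFX|=73/12, |E|=119/6
  updated: d(BEFX,O)=171/4
4. join BEFX+O (d=171/4) ⇒ BEFOX; edges |BEFX|=37/24, |O|=171/8
final tree: ((((B:4,F:4):39/4,X:55/4):73/12,E:119/6):37/24,O:171/8)
total length: 241/3

((((B:4,F:4):39/4,X:55/4):73/12,E:119/6):37/24,O:171/8)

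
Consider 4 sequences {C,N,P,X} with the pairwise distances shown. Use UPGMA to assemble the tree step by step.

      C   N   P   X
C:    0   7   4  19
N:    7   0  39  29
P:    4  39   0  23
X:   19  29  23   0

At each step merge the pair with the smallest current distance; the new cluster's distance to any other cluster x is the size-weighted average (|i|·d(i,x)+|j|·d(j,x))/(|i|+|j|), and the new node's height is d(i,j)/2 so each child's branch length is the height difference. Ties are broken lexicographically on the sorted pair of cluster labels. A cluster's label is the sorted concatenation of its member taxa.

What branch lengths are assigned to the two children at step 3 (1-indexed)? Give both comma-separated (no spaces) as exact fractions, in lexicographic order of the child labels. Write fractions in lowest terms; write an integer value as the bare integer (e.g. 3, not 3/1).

2,25/2

step 1: merge (C,P) at d=4; branch lengths C→2, P→2; new cluster CP
  updated: d(CP,N)=23, d(CP,X)=21
step 2: merge (CP,X) at d=21; branch lengths CP→17/2, X→21/2; new cluster CPX
  updated: d(CPX,N)=25
step 3: merge (CPX,N) at d=25; branch lengths CPX→2, N→25/2; new cluster CNPX
final tree: (((C:2,P:2):17/2,X:21/2):2,N:25/2)
total length: 75/2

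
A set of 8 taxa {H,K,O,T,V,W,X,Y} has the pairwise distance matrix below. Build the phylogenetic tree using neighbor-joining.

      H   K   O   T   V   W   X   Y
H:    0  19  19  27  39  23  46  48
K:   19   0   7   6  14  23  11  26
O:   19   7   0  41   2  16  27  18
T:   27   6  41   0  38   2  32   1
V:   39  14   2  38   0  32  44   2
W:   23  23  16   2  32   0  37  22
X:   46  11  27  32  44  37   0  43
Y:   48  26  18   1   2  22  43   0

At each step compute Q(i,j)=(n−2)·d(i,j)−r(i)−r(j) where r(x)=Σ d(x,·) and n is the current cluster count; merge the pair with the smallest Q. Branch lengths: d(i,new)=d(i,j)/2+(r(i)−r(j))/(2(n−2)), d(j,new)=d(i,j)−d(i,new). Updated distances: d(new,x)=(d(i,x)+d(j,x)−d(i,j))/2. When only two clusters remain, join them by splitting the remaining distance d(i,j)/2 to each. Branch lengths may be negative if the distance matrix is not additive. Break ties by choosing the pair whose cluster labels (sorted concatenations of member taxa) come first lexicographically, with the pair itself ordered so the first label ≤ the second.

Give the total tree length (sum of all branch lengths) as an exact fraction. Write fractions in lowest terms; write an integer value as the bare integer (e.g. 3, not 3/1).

iteration 1: select V,Y (d=2, Q=-319); attach at lengths (23/12, 1/12); label the merged cluster VY
  updated: d(H,VY)=85/2, d(K,VY)=19, d(O,VY)=9, d(T,VY)=37/2, d(VY,W)=26, d(VY,X)=85/2
iteration 2: select T,W (d=2, Q=-487/2); attach at lengths (19/20, 21/20); label the merged cluster TW
  updated: d(H,TW)=24, d(K,TW)=27/2, d(O,TW)=55/2, d(TW,VY)=85/4, d(TW,X)=67/2
iteration 3: select O,VY (d=9, Q=-751/4); attach at lengths (-35/32, 323/32); label the merged cluster OVY
  updated: d(H,OVY)=105/4, d(K,OVY)=17/2, d(OVY,TW)=159/8, d(OVY,X)=121/4
iteration 4: select K,X (d=11, Q=-559/4); attach at lengths (-143/24, 407/24); label the merged cluster KX
  updated: d(H,KX)=27, d(KX,OVY)=111/8, d(KX,TW)=18
iteration 5: select H,TW (d=24, Q=-729/8); attach at lengths (507/32, 261/32); label the merged cluster HTW
  updated: d(HTW,KX)=21/2, d(HTW,OVY)=177/16
iteration 6: select HTW,KX (d=21/2, Q=-567/16); attach at lengths (123/32, 213/32); label the merged cluster HKTWX
  updated: d(HKTWX,OVY)=231/32
iteration 7: select HKTWX,OVY (d=231/32); attach at lengths (231/64, 231/64); label the merged cluster HKOTVWXY
final tree: (((H:507/32,(T:19/20,W:21/20):261/32):123/32,(K:-143/24,X:407/24):213/32):231/64,(O:-35/32,(V:23/12,Y:1/12):323/32):231/64)
total length: 2103/32

2103/32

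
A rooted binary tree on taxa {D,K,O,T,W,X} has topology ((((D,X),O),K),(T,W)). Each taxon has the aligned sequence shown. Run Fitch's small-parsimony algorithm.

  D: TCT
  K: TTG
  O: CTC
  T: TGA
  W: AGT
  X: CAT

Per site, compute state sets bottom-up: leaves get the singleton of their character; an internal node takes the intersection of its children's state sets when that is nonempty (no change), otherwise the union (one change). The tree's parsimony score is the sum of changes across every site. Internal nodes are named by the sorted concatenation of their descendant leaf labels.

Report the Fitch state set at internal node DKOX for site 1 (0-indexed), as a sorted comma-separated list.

T

[col 0] DX: children D:{T}, X:{C} ∪→ {C,T}; cost 1
[col 0] DOX: children DX:{C,T}, O:{C} ∩→ {C}; cost 0
[col 0] DKOX: children DOX:{C}, K:{T} ∪→ {C,T}; cost 1
[col 0] TW: children T:{T}, W:{A} ∪→ {A,T}; cost 1
[col 0] DKOTWX: children DKOX:{C,T}, TW:{A,T} ∩→ {T}; cost 0
[col 1] DX: children D:{C}, X:{A} ∪→ {A,C}; cost 1
[col 1] DOX: children DX:{A,C}, O:{T} ∪→ {A,C,T}; cost 1
[col 1] DKOX: children DOX:{A,C,T}, K:{T} ∩→ {T}; cost 0
[col 1] TW: children T:{G}, W:{G} ∩→ {G}; cost 0
[col 1] DKOTWX: children DKOX:{T}, TW:{G} ∪→ {G,T}; cost 1
[col 2] DX: children D:{T}, X:{T} ∩→ {T}; cost 0
[col 2] DOX: children DX:{T}, O:{C} ∪→ {C,T}; cost 1
[col 2] DKOX: children DOX:{C,T}, K:{G} ∪→ {C,G,T}; cost 1
[col 2] TW: children T:{A}, W:{T} ∪→ {A,T}; cost 1
[col 2] DKOTWX: children DKOX:{C,G,T}, TW:{A,T} ∩→ {T}; cost 0
per-site changes: [3, 3, 3]; total = 9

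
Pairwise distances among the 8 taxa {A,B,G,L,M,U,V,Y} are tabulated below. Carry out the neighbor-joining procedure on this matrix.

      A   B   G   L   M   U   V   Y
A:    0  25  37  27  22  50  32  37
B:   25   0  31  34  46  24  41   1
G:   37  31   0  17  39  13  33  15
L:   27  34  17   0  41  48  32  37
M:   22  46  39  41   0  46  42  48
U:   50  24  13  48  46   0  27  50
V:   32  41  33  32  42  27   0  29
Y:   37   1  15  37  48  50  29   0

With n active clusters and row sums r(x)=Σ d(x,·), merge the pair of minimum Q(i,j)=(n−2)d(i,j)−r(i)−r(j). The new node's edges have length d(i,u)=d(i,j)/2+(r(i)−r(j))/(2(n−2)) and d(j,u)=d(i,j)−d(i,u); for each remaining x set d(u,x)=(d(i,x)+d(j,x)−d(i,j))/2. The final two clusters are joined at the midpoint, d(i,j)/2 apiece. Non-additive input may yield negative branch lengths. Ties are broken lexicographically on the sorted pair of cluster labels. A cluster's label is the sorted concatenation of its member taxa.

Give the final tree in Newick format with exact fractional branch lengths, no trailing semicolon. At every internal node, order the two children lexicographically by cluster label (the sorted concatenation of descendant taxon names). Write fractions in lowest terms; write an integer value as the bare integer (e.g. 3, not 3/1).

iteration 1: select B,Y (d=1, Q=-413); attach at lengths (-3/4, 7/4); label the merged cluster BY
  updated: d(A,BY)=61/2, d(BY,G)=45/2, d(BY,L)=35, d(BY,M)=93/2, d(BY,U)=73/2, d(BY,V)=69/2
iteration 2: select A,M (d=22, Q=-325); attach at lengths (36/5, 74/5); label the merged cluster AM
  updated: d(AM,BY)=55/2, d(AM,G)=27, d(AM,L)=23, d(AM,U)=37, d(AM,V)=26
iteration 3: select G,U (d=13, Q=-222); attach at lengths (3/8, 101/8); label the merged cluster GU
  updated: d(AM,GU)=51/2, d(BY,GU)=23, d(GU,L)=26, d(GU,V)=47/2
iteration 4: select AM,L (d=23, Q=-149); attach at lengths (55/6, 83/6); label the merged cluster ALM
  updated: d(ALM,BY)=79/4, d(ALM,GU)=57/4, d(ALM,V)=35/2
iteration 5: select ALM,V (d=35/2, Q=-92); attach at lengths (11/4, 59/4); label the merged cluster ALMV
  updated: d(ALMV,BY)=147/8, d(ALMV,GU)=81/8
iteration 6: select ALMV,BY (d=147/8, Q=-103/2); attach at lengths (11/4, 125/8); label the merged cluster ABLMVY
  updated: d(ABLMVY,GU)=59/8
iteration 7: select ABLMVY,GU (d=59/8); attach at lengths (59/16, 59/16); label the merged cluster ABGLMUVY
final tree: (((((A:36/5,M:74/5):55/6,L:83/6):11/4,V:59/4):11/4,(B:-3/4,Y:7/4):125/8):59/16,(G:3/8,U:101/8):59/16)
total length: 409/4

(((((A:36/5,M:74/5):55/6,L:83/6):11/4,V:59/4):11/4,(B:-3/4,Y:7/4):125/8):59/16,(G:3/8,U:101/8):59/16)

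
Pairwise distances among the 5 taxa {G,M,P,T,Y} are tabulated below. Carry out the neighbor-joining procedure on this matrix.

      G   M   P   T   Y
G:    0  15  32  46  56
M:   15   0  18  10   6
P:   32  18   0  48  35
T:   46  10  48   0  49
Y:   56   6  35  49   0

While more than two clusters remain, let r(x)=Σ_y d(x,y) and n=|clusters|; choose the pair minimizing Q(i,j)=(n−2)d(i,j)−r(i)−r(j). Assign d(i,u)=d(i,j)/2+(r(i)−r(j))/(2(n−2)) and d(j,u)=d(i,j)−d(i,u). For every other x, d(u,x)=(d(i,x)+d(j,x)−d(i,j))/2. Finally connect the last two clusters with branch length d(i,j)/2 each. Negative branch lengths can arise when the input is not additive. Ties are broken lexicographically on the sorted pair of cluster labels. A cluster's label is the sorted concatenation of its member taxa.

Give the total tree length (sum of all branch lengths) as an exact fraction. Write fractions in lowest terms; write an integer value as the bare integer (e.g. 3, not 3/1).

iteration 1: select G,P (d=32, Q=-186); attach at lengths (56/3, 40/3); label the merged cluster GP
  updated: d(GP,M)=1/2, d(GP,T)=31, d(GP,Y)=59/2
iteration 2: select GP,T (d=31, Q=-89); attach at lengths (33/4, 91/4); label the merged cluster GPT
  updated: d(GPT,M)=-41/4, d(GPT,Y)=95/4
iteration 3: select GPT,M (d=-41/4, Q=-39/2); attach at lengths (15/4, -14); label the merged cluster GMPT
  updated: d(GMPT,Y)=20
iteration 4: select GMPT,Y (d=20); attach at lengths (10, 10); label the merged cluster GMPTY
final tree: ((((G:56/3,P:40/3):33/4,T:91/4):15/4,M:-14):10,Y:10)
total length: 291/4

291/4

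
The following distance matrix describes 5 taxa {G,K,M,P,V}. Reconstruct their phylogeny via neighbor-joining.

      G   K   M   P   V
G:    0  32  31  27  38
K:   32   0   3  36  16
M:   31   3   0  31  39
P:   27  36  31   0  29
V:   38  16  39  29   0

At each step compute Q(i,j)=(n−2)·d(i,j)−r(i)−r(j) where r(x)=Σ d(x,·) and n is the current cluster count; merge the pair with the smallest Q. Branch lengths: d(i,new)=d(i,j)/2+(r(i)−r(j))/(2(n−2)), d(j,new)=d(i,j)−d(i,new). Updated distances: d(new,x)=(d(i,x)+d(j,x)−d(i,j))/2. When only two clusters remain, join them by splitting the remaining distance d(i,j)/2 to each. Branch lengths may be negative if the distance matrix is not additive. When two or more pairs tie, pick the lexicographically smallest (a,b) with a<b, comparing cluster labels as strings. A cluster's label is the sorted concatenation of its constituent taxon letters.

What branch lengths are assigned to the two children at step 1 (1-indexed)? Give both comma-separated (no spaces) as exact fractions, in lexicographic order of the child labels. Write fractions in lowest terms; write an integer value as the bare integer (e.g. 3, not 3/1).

1. join K+M (d=3, Q=-182) ⇒ KM; edges |K|=-4/3, |M|=13/3
  updated: d(G,KM)=30, d(KM,P)=32, d(KM,V)=26
2. join G+P (d=27, Q=-129) ⇒ GP; edges |G|=61/4, |P|=47/4
  updated: d(GP,KM)=35/2, d(GP,V)=20
3. join GP+KM (d=35/2, Q=-127/2) ⇒ GKMP; edges |GP|=23/4, |KM|=47/4
  updated: d(GKMP,V)=57/4
4. join GKMP+V (d=57/4) ⇒ GKMPV; edges |GKMP|=57/8, |V|=57/8
final tree: (((G:61/4,P:47/4):23/4,(K:-4/3,M:13/3):47/4):57/8,V:57/8)
total length: 247/4

-4/3,13/3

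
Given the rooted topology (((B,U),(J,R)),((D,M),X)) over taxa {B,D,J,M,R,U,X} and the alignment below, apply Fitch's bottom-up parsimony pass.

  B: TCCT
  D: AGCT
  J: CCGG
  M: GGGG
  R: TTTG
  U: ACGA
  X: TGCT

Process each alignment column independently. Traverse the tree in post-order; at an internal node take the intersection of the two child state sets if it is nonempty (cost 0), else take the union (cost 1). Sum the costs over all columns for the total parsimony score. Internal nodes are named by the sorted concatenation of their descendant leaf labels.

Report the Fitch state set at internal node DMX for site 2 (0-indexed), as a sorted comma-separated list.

[col 0] BU: children B:{T}, U:{A} ∪→ {A,T}; cost 1
[col 0] JR: children J:{C}, R:{T} ∪→ {C,T}; cost 1
[col 0] BJRU: children BU:{A,T}, JR:{C,T} ∩→ {T}; cost 0
[col 0] DM: children D:{A}, M:{G} ∪→ {A,G}; cost 1
[col 0] DMX: children DM:{A,G}, X:{T} ∪→ {A,G,T}; cost 1
[col 0] BDJMRUX: children BJRU:{T}, DMX:{A,G,T} ∩→ {T}; cost 0
[col 1] BU: children B:{C}, U:{C} ∩→ {C}; cost 0
[col 1] JR: children J:{C}, R:{T} ∪→ {C,T}; cost 1
[col 1] BJRU: children BU:{C}, JR:{C,T} ∩→ {C}; cost 0
[col 1] DM: children D:{G}, M:{G} ∩→ {G}; cost 0
[col 1] DMX: children DM:{G}, X:{G} ∩→ {G}; cost 0
[col 1] BDJMRUX: children BJRU:{C}, DMX:{G} ∪→ {C,G}; cost 1
[col 2] BU: children B:{C}, U:{G} ∪→ {C,G}; cost 1
[col 2] JR: children J:{G}, R:{T} ∪→ {G,T}; cost 1
[col 2] BJRU: children BU:{C,G}, JR:{G,T} ∩→ {G}; cost 0
[col 2] DM: children D:{C}, M:{G} ∪→ {C,G}; cost 1
[col 2] DMX: children DM:{C,G}, X:{C} ∩→ {C}; cost 0
[col 2] BDJMRUX: children BJRU:{G}, DMX:{C} ∪→ {C,G}; cost 1
[col 3] BU: children B:{T}, U:{A} ∪→ {A,T}; cost 1
[col 3] JR: children J:{G}, R:{G} ∩→ {G}; cost 0
[col 3] BJRU: children BU:{A,T}, JR:{G} ∪→ {A,G,T}; cost 1
[col 3] DM: children D:{T}, M:{G} ∪→ {G,T}; cost 1
[col 3] DMX: children DM:{G,T}, X:{T} ∩→ {T}; cost 0
[col 3] BDJMRUX: children BJRU:{A,G,T}, DMX:{T} ∩→ {T}; cost 0
per-site changes: [4, 2, 4, 3]; total = 13

C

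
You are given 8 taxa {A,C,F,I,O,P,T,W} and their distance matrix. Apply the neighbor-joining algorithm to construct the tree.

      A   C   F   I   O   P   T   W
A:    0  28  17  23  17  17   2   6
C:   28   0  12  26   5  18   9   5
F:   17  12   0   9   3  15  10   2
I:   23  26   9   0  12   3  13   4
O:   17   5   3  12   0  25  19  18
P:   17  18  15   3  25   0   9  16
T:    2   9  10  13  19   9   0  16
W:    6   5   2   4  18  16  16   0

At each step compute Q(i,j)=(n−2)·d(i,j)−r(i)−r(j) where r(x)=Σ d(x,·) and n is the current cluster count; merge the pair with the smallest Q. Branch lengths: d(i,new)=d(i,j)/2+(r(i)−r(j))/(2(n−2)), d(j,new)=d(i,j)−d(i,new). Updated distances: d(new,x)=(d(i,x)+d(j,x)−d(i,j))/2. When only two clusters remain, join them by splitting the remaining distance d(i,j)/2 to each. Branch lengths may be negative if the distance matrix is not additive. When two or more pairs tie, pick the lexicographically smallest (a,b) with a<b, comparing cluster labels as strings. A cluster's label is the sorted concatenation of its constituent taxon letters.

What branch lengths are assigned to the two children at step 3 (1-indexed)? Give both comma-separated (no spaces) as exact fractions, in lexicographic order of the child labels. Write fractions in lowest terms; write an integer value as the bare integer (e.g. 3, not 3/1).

5/2,5/2

step 1: merge (A,T) at d=2, Q=-176; branch lengths A→11/3, T→-5/3; new cluster AT
  updated: d(AT,C)=35/2, d(AT,F)=25/2, d(AT,I)=17, d(AT,O)=17, d(AT,P)=12, d(AT,W)=10
step 2: merge (I,P) at d=3, Q=-145; branch lengths I→-3/10, P→33/10; new cluster IP
  updated: d(AT,IP)=13, d(C,IP)=41/2, d(F,IP)=21/2, d(IP,O)=17, d(IP,W)=17/2
step 3: merge (C,O) at d=5, Q=-100; branch lengths C→5/2, O→5/2; new cluster CO
  updated: d(AT,CO)=59/4, d(CO,F)=5, d(CO,IP)=65/4, d(CO,W)=9
step 4: merge (CO,F) at d=5, Q=-60; branch lengths CO→5, F→0; new cluster CFO
  updated: d(AT,CFO)=89/8, d(CFO,IP)=87/8, d(CFO,W)=3
step 5: merge (AT,IP) at d=13, Q=-81/2; branch lengths AT→111/16, IP→97/16; new cluster AIPT
  updated: d(AIPT,CFO)=9/2, d(AIPT,W)=11/4
step 6: merge (AIPT,CFO) at d=9/2, Q=-41/4; branch lengths AIPT→17/8, CFO→19/8; new cluster ACFIOPT
  updated: d(ACFIOPT,W)=5/8
step 7: merge (ACFIOPT,W) at d=5/8; branch lengths ACFIOPT→5/16, W→5/16; new cluster ACFIOPTW
final tree: ((((A:11/3,T:-5/3):111/16,(I:-3/10,P:33/10):97/16):17/8,((C:5/2,O:5/2):5,F:0):19/8):5/16,W:5/16)
total length: 265/8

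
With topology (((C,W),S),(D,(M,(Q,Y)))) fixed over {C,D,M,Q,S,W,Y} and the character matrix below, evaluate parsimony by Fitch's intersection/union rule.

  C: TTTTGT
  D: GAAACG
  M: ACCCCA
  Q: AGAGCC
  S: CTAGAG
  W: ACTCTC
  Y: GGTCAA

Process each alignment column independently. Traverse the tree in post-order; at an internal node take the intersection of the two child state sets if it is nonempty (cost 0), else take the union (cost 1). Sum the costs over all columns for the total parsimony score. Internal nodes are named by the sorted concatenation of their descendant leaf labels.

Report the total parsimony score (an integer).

CW@0: {T} ∪ {A} = {A,T} (union, +1)
CSW@0: {A,T} ∪ {C} = {A,C,T} (union, +1)
QY@0: {A} ∪ {G} = {A,G} (union, +1)
MQY@0: {A} ∩ {A,G} = {A} (intersection, +0)
DMQY@0: {G} ∪ {A} = {A,G} (union, +1)
CDMQSWY@0: {A,C,T} ∩ {A,G} = {A} (intersection, +0)
CW@1: {T} ∪ {C} = {C,T} (union, +1)
CSW@1: {C,T} ∩ {T} = {T} (intersection, +0)
QY@1: {G} ∩ {G} = {G} (intersection, +0)
MQY@1: {C} ∪ {G} = {C,G} (union, +1)
DMQY@1: {A} ∪ {C,G} = {A,C,G} (union, +1)
CDMQSWY@1: {T} ∪ {A,C,G} = {A,C,G,T} (union, +1)
CW@2: {T} ∩ {T} = {T} (intersection, +0)
CSW@2: {T} ∪ {A} = {A,T} (union, +1)
QY@2: {A} ∪ {T} = {A,T} (union, +1)
MQY@2: {C} ∪ {A,T} = {A,C,T} (union, +1)
DMQY@2: {A} ∩ {A,C,T} = {A} (intersection, +0)
CDMQSWY@2: {A,T} ∩ {A} = {A} (intersection, +0)
CW@3: {T} ∪ {C} = {C,T} (union, +1)
CSW@3: {C,T} ∪ {G} = {C,G,T} (union, +1)
QY@3: {G} ∪ {C} = {C,G} (union, +1)
MQY@3: {C} ∩ {C,G} = {C} (intersection, +0)
DMQY@3: {A} ∪ {C} = {A,C} (union, +1)
CDMQSWY@3: {C,G,T} ∩ {A,C} = {C} (intersection, +0)
CW@4: {G} ∪ {T} = {G,T} (union, +1)
CSW@4: {G,T} ∪ {A} = {A,G,T} (union, +1)
QY@4: {C} ∪ {A} = {A,C} (union, +1)
MQY@4: {C} ∩ {A,C} = {C} (intersection, +0)
DMQY@4: {C} ∩ {C} = {C} (intersection, +0)
CDMQSWY@4: {A,G,T} ∪ {C} = {A,C,G,T} (union, +1)
CW@5: {T} ∪ {C} = {C,T} (union, +1)
CSW@5: {C,T} ∪ {G} = {C,G,T} (union, +1)
QY@5: {C} ∪ {A} = {A,C} (union, +1)
MQY@5: {A} ∩ {A,C} = {A} (intersection, +0)
DMQY@5: {G} ∪ {A} = {A,G} (union, +1)
CDMQSWY@5: {C,G,T} ∩ {A,G} = {G} (intersection, +0)
per-site changes: [4, 4, 3, 4, 4, 4]; total = 23

23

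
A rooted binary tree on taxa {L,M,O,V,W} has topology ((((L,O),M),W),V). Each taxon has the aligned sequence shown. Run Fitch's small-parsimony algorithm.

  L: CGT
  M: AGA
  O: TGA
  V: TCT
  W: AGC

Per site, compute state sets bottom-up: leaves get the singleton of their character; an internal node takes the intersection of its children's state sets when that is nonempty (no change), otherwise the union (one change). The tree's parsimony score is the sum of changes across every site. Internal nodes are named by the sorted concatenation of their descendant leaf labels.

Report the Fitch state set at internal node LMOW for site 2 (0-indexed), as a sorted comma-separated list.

LO@0: {C} ∪ {T} = {C,T} (union, +1)
LMO@0: {C,T} ∪ {A} = {A,C,T} (union, +1)
LMOW@0: {A,C,T} ∩ {A} = {A} (intersection, +0)
LMOVW@0: {A} ∪ {T} = {A,T} (union, +1)
LO@1: {G} ∩ {G} = {G} (intersection, +0)
LMO@1: {G} ∩ {G} = {G} (intersection, +0)
LMOW@1: {G} ∩ {G} = {G} (intersection, +0)
LMOVW@1: {G} ∪ {C} = {C,G} (union, +1)
LO@2: {T} ∪ {A} = {A,T} (union, +1)
LMO@2: {A,T} ∩ {A} = {A} (intersection, +0)
LMOW@2: {A} ∪ {C} = {A,C} (union, +1)
LMOVW@2: {A,C} ∪ {T} = {A,C,T} (union, +1)
per-site changes: [3, 1, 3]; total = 7

A,C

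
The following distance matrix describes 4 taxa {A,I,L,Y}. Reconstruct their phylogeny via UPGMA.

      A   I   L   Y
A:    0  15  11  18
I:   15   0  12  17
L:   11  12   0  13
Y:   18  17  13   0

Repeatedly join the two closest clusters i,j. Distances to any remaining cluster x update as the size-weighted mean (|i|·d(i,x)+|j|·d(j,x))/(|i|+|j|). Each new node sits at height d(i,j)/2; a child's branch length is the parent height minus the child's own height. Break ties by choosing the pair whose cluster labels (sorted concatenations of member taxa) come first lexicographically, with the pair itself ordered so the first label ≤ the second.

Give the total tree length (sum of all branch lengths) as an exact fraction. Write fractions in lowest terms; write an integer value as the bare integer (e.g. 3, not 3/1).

113/4

step 1: merge (A,L) at d=11; branch lengths A→11/2, L→11/2; new cluster AL
  updated: d(AL,I)=27/2, d(AL,Y)=31/2
step 2: merge (AL,I) at d=27/2; branch lengths AL→5/4, I→27/4; new cluster AIL
  updated: d(AIL,Y)=16
step 3: merge (AIL,Y) at d=16; branch lengths AIL→5/4, Y→8; new cluster AILY
final tree: (((A:11/2,L:11/2):5/4,I:27/4):5/4,Y:8)
total length: 113/4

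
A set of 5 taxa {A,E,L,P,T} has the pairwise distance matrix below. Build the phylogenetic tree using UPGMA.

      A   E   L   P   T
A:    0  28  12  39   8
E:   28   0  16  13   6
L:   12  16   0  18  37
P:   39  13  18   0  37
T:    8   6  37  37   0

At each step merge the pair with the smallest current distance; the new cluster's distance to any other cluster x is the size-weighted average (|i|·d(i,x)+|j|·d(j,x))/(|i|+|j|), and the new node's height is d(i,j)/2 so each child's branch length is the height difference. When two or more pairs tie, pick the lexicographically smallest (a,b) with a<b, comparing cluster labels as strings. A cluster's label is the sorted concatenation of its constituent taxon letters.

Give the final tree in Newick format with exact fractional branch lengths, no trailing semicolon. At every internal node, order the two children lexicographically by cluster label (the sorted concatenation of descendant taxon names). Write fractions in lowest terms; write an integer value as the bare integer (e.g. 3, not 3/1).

step 1: merge (E,T) at d=6; branch lengths E→3, T→3; new cluster ET
  updated: d(A,ET)=18, d(ET,L)=53/2, d(ET,P)=25
step 2: merge (A,L) at d=12; branch lengths A→6, L→6; new cluster AL
  updated: d(AL,ET)=89/4, d(AL,P)=57/2
step 3: merge (AL,ET) at d=89/4; branch lengths AL→41/8, ET→65/8; new cluster AELT
  updated: d(AELT,P)=107/4
step 4: merge (AELT,P) at d=107/4; branch lengths AELT→9/4, P→107/8; new cluster AELPT
final tree: (((A:6,L:6):41/8,(E:3,T:3):65/8):9/4,P:107/8)
total length: 375/8

(((A:6,L:6):41/8,(E:3,T:3):65/8):9/4,P:107/8)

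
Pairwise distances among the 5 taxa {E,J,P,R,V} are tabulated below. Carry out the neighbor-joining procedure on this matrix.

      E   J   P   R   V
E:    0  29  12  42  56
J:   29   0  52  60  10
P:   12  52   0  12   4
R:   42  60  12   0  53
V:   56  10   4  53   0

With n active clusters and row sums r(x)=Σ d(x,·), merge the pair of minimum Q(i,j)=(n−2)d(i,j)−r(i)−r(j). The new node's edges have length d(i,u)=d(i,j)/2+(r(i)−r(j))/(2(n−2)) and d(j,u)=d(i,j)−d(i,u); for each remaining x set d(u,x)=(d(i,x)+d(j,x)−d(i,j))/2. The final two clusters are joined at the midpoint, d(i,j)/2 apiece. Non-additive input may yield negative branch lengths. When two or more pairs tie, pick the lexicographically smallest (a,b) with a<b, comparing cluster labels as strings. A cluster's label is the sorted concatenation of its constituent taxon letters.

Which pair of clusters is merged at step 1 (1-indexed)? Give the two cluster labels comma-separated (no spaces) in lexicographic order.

J,V

step 1: merge (J,V) at d=10, Q=-244; branch lengths J→29/3, V→1/3; new cluster JV
  updated: d(E,JV)=75/2, d(JV,P)=23, d(JV,R)=103/2
step 2: merge (E,JV) at d=75/2, Q=-257/2; branch lengths E→109/8, JV→191/8; new cluster EJV
  updated: d(EJV,P)=-5/4, d(EJV,R)=28
step 3: merge (EJV,P) at d=-5/4, Q=-155/4; branch lengths EJV→59/8, P→-69/8; new cluster EJPV
  updated: d(EJPV,R)=165/8
step 4: merge (EJPV,R) at d=165/8; branch lengths EJPV→165/16, R→165/16; new cluster EJPRV
final tree: (((E:109/8,(J:29/3,V:1/3):191/8):59/8,P:-69/8):165/16,R:165/16)
total length: 535/8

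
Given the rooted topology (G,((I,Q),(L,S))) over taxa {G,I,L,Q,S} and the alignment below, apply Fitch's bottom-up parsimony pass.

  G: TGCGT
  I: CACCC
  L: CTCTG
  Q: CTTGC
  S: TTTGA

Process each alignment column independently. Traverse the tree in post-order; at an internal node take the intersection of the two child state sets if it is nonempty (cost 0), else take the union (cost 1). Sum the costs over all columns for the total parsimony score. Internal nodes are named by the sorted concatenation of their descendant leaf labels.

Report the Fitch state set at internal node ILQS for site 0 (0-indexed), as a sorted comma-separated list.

[col 0] IQ: children I:{C}, Q:{C} ∩→ {C}; cost 0
[col 0] LS: children L:{C}, S:{T} ∪→ {C,T}; cost 1
[col 0] ILQS: children IQ:{C}, LS:{C,T} ∩→ {C}; cost 0
[col 0] GILQS: children G:{T}, ILQS:{C} ∪→ {C,T}; cost 1
[col 1] IQ: children I:{A}, Q:{T} ∪→ {A,T}; cost 1
[col 1] LS: children L:{T}, S:{T} ∩→ {T}; cost 0
[col 1] ILQS: children IQ:{A,T}, LS:{T} ∩→ {T}; cost 0
[col 1] GILQS: children G:{G}, ILQS:{T} ∪→ {G,T}; cost 1
[col 2] IQ: children I:{C}, Q:{T} ∪→ {C,T}; cost 1
[col 2] LS: children L:{C}, S:{T} ∪→ {C,T}; cost 1
[col 2] ILQS: children IQ:{C,T}, LS:{C,T} ∩→ {C,T}; cost 0
[col 2] GILQS: children G:{C}, ILQS:{C,T} ∩→ {C}; cost 0
[col 3] IQ: children I:{C}, Q:{G} ∪→ {C,G}; cost 1
[col 3] LS: children L:{T}, S:{G} ∪→ {G,T}; cost 1
[col 3] ILQS: children IQ:{C,G}, LS:{G,T} ∩→ {G}; cost 0
[col 3] GILQS: children G:{G}, ILQS:{G} ∩→ {G}; cost 0
[col 4] IQ: children I:{C}, Q:{C} ∩→ {C}; cost 0
[col 4] LS: children L:{G}, S:{A} ∪→ {A,G}; cost 1
[col 4] ILQS: children IQ:{C}, LS:{A,G} ∪→ {A,C,G}; cost 1
[col 4] GILQS: children G:{T}, ILQS:{A,C,G} ∪→ {A,C,G,T}; cost 1
per-site changes: [2, 2, 2, 2, 3]; total = 11

C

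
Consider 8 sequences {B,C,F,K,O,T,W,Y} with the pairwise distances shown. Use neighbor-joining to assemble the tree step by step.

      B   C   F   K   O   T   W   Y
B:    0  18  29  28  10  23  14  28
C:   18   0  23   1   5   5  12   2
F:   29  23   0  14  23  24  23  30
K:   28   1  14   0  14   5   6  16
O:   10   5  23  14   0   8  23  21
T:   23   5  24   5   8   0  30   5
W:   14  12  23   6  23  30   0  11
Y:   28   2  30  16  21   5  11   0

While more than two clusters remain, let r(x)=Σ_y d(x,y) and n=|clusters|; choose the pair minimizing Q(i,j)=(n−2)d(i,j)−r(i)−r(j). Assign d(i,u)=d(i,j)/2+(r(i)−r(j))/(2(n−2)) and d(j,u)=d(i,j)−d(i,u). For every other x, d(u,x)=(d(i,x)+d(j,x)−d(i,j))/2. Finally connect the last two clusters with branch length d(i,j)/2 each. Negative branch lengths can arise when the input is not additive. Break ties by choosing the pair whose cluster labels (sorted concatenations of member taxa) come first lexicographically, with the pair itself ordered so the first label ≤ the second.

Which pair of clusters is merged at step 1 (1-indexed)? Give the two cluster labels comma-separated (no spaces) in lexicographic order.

B,O

iteration 1: select B,O (d=10, Q=-194); attach at lengths (53/6, 7/6); label the merged cluster BO
  updated: d(BO,C)=13/2, d(BO,F)=21, d(BO,K)=16, d(BO,T)=21/2, d(BO,W)=27/2, d(BO,Y)=39/2
iteration 2: select T,Y (d=5, Q=-138); attach at lengths (21/10, 29/10); label the merged cluster TY
  updated: d(BO,TY)=25/2, d(C,TY)=1, d(F,TY)=49/2, d(K,TY)=8, d(TY,W)=18
iteration 3: select C,TY (d=1, Q=-207/2); attach at lengths (-33/16, 49/16); label the merged cluster CTY
  updated: d(BO,CTY)=9, d(CTY,F)=93/4, d(CTY,K)=4, d(CTY,W)=29/2
iteration 4: select BO,CTY (d=9, Q=-333/4); attach at lengths (143/24, 73/24); label the merged cluster BCOTY
  updated: d(BCOTY,F)=141/8, d(BCOTY,K)=11/2, d(BCOTY,W)=19/2
iteration 5: select BCOTY,W (d=19/2, Q=-417/8); attach at lengths (105/32, 199/32); label the merged cluster BCOTWY
  updated: d(BCOTWY,F)=249/16, d(BCOTWY,K)=1
iteration 6: select BCOTWY,F (d=249/16, Q=-489/16); attach at lengths (41/32, 457/32); label the merged cluster BCFOTWY
  updated: d(BCFOTWY,K)=-9/32
iteration 7: select BCFOTWY,K (d=-9/32); attach at lengths (-9/64, -9/64); label the merged cluster BCFKOTWY
final tree: (((((B:53/6,O:7/6):143/24,(C:-33/16,(T:21/10,Y:29/10):49/16):73/24):105/32,W:199/32):41/32,F:457/32):-9/64,K:-9/64)
total length: 1593/32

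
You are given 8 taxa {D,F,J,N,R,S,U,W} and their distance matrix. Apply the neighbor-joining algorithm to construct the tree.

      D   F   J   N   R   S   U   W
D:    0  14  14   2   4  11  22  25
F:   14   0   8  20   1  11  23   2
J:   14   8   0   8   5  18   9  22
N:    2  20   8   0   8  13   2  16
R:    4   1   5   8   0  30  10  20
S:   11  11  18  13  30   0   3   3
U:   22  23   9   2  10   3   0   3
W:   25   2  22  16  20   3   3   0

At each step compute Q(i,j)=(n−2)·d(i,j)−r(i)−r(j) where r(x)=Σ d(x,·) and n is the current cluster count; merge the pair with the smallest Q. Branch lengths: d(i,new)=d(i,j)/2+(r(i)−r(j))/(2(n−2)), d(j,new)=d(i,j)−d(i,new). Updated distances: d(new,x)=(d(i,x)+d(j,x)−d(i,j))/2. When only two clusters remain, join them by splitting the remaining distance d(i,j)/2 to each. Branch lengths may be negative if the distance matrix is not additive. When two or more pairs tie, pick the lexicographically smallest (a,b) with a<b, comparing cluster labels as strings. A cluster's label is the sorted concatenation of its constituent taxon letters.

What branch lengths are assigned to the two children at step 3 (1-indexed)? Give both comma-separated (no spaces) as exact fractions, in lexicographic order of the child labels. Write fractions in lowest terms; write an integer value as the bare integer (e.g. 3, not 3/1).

step 1: merge (S,W) at d=3, Q=-162; branch lengths S→4/3, W→5/3; new cluster SW
  updated: d(D,SW)=33/2, d(F,SW)=5, d(J,SW)=37/2, d(N,SW)=13, d(R,SW)=47/2, d(SW,U)=3/2
step 2: merge (SW,U) at d=3/2, Q=-138; branch lengths SW→9/5, U→-3/10; new cluster SUW
  updated: d(D,SUW)=37/2, d(F,SUW)=53/4, d(J,SUW)=13, d(N,SUW)=27/4, d(R,SUW)=16
step 3: merge (D,N) at d=2, Q=-357/4; branch lengths D→63/32, N→1/32; new cluster DN
  updated: d(DN,F)=16, d(DN,J)=10, d(DN,R)=5, d(DN,SUW)=93/8
step 4: merge (F,R) at d=1, Q=-249/4; branch lengths F→19/8, R→-11/8; new cluster FR
  updated: d(DN,FR)=10, d(FR,J)=6, d(FR,SUW)=113/8
step 5: merge (DN,SUW) at d=93/8, Q=-377/8; branch lengths DN→129/32, SUW→243/32; new cluster DNSUW
  updated: d(DNSUW,FR)=25/4, d(DNSUW,J)=91/16
step 6: merge (DNSUW,FR) at d=25/4, Q=-287/16; branch lengths DNSUW→95/32, FR→105/32; new cluster DFNRSUW
  updated: d(DFNRSUW,J)=87/32
step 7: merge (DFNRSUW,J) at d=87/32; branch lengths DFNRSUW→87/64, J→87/64; new cluster DFJNRSUW
final tree: ((((D:63/32,N:1/32):129/32,((S:4/3,W:5/3):9/5,U:-3/10):243/32):95/32,(F:19/8,R:-11/8):105/32):87/64,J:87/64)
total length: 899/32

63/32,1/32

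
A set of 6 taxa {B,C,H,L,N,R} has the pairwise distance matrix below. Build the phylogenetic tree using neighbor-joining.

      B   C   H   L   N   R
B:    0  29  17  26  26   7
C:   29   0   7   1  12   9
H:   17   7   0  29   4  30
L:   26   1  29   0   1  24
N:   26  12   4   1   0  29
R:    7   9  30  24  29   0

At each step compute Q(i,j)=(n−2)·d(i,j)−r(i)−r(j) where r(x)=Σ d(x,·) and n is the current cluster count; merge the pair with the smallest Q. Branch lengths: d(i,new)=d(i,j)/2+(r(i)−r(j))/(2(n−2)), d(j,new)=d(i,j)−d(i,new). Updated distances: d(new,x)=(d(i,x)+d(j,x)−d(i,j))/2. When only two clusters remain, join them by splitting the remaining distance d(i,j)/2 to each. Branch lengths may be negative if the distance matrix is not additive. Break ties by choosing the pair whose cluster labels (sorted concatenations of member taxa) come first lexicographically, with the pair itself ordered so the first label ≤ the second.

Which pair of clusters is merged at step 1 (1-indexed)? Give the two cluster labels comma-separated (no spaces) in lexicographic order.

step 1: merge (B,R) at d=7, Q=-176; branch lengths B→17/4, R→11/4; new cluster BR
  updated: d(BR,C)=31/2, d(BR,H)=20, d(BR,L)=43/2, d(BR,N)=24
step 2: merge (L,N) at d=1, Q=-181/2; branch lengths L→29/12, N→-17/12; new cluster LN
  updated: d(BR,LN)=89/4, d(C,LN)=6, d(H,LN)=16
step 3: merge (BR,H) at d=20, Q=-243/4; branch lengths BR→219/16, H→101/16; new cluster BHR
  updated: d(BHR,C)=5/4, d(BHR,LN)=73/8
step 4: merge (BHR,C) at d=5/4, Q=-131/8; branch lengths BHR→35/16, C→-15/16; new cluster BCHR
  updated: d(BCHR,LN)=111/16
step 5: merge (BCHR,LN) at d=111/16; branch lengths BCHR→111/32, LN→111/32; new cluster BCHLNR
final tree: ((((B:17/4,R:11/4):219/16,H:101/16):35/16,C:-15/16):111/32,(L:29/12,N:-17/12):111/32)
total length: 579/16

B,R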